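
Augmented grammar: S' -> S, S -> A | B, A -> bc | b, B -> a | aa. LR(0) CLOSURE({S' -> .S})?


Start: S' -> .S
For each item with dot before a nonterminal B, add B -> .γ for every B-production
Closure: [S' -> .S, S -> .A, S -> .B, A -> .bc, A -> .b, B -> .a, B -> .aa]


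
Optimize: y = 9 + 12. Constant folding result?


9 + 12 = 21 at compile time
Optimized: y = 21


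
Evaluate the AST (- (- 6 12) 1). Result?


Evaluate inner: (- 6 12) = -6
Evaluate root: (- -6 1) = -7
Result: -7


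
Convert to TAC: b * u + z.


Break into single-operator statements:
t1 = b * u
t2 = t1 + z


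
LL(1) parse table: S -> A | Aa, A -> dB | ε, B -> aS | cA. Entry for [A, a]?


For [A, a]: ε is nullable and 'a' ∈ FOLLOW(A)
Entry: A -> ε


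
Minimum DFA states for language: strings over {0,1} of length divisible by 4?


Track length mod 4: states 0..3, accept at 0
Minimal DFA: 4 states


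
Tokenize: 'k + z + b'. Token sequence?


Scan left to right, longest-match per lexeme
Tokens: ID(k), OP(+), ID(z), OP(+), ID(b)


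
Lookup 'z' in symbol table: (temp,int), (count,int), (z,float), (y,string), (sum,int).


Lookup 'z' → type float


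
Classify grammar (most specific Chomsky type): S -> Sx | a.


Left-linear: every RHS is a terminal or one nonterminal followed by a terminal
Classification: Type 3 (Regular)


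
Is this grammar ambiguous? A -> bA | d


right-linear, alternatives start with distinct terminals 'b' vs 'd': unique leftmost derivation
Unambiguous


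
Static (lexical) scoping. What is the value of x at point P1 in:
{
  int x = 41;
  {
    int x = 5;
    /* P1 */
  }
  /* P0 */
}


x declared in the same block as P1
x = 5


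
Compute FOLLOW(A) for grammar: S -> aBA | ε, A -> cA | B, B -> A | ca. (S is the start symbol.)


$ ∈ FOLLOW(S). For each A -> αBβ: add FIRST(β)\{ε} to FOLLOW(B); if β nullable, add FOLLOW(A).
FOLLOW(A) = {$, c}


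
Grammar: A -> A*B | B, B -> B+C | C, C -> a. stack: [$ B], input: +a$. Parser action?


shift '+' to continue B -> B+C
Action: shift


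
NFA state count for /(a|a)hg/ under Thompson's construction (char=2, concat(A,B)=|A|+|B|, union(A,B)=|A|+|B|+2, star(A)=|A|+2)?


Syntax tree has 4 char leaf(s), 1 union(s), 0 star(s)
chars contribute 4×2 = 8; each union adds +2; each star adds +2
Total: 8 + 2 + 0 = 10 states


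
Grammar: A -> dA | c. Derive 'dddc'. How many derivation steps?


Derivation: A => dA => ddA => dddA => dddc
Steps: 4


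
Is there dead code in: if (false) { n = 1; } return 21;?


condition is constant false, so the whole block is unreachable
Dead: 'if (false) { n = 1; }'


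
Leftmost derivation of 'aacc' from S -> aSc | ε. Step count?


Derivation: S => aSc => aaScc => aacc
Steps: 3


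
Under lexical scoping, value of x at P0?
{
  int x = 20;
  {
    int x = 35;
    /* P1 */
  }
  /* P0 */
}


x declared in the same block as P0
x = 20


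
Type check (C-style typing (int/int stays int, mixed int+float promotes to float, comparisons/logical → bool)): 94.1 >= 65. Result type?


Operand types: float >= int
Rule: comparison yields bool
Result type: bool


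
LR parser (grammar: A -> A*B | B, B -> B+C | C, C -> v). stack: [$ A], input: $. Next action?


start symbol A on stack, input exhausted
Action: accept


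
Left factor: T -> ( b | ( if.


Common prefix: '('
Factored: T -> ( T', T' -> b | if


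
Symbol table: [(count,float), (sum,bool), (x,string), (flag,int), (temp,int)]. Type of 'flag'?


Lookup 'flag' → type int


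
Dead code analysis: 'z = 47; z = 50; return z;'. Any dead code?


first assignment to z is overwritten before any read
Dead: 'z = 47'


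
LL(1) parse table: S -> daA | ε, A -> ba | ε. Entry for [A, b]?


For [A, b]: 'b' ∈ FIRST(ba)
Entry: A -> ba


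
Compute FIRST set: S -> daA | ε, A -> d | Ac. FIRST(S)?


Per alternative of S: FIRST(daA) = {d}; FIRST(ε) = {ε}
FIRST(S) = {d, ε}


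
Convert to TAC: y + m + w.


Break into single-operator statements:
t1 = y + m
t2 = t1 + w


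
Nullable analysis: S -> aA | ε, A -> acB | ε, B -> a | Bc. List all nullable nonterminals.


A nonterminal is nullable iff some alternative derives ε (directly, or every symbol in it is nullable)
Nullable: {A, S}


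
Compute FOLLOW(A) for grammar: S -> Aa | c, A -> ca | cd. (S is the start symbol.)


$ ∈ FOLLOW(S). For each A -> αBβ: add FIRST(β)\{ε} to FOLLOW(B); if β nullable, add FOLLOW(A).
FOLLOW(A) = {a}


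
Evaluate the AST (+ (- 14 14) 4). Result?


Evaluate inner: (- 14 14) = 0
Evaluate root: (+ 0 4) = 4
Result: 4


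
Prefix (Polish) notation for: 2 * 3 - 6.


left-to-right (same/higher precedence on left): tree is (- (* 2 3) 6)
Prefix: - * 2 3 6


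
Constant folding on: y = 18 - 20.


18 - 20 = -2 at compile time
Optimized: y = -2


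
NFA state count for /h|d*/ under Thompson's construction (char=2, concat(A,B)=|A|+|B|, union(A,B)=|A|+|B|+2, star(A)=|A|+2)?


Syntax tree has 2 char leaf(s), 1 union(s), 1 star(s)
chars contribute 2×2 = 4; each union adds +2; each star adds +2
Total: 4 + 2 + 2 = 8 states


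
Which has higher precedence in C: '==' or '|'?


'==' is equality (level 6); '|' is bitwise OR (level 3)
Higher level binds tighter
'==' has higher precedence than '|'


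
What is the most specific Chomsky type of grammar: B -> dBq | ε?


Single nonterminal LHS, but d^n q^n is not regular
Classification: Type 2 (Context-Free)


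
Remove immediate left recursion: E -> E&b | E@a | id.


Left-recursive alternatives: E&b, E@a; non-recursive: id
Introduce E': E -> idE', E' -> &bE' | @aE' | ε


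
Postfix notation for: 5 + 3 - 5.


Left to right (same or higher precedence on left)
Postfix: 5 3 + 5 -


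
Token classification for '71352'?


Pattern: digits only
Type: INTEGER_LITERAL


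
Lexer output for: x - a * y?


Scan left to right, longest-match per lexeme
Tokens: ID(x), OP(-), ID(a), OP(*), ID(y)


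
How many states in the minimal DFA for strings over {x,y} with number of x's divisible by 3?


Track (count of x) mod 3: states 0..2, accept at 0
Minimal DFA: 3 states


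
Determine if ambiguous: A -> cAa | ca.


balanced c^n…a^n: each string has a unique parse
Unambiguous


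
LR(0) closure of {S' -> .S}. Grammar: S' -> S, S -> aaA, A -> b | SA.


Start: S' -> .S
For each item with dot before a nonterminal B, add B -> .γ for every B-production
Closure: [S' -> .S, S -> .aaA]


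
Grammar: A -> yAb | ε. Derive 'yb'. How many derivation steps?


Derivation: A => yAb => yb
Steps: 2


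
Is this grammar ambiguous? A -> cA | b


right-linear, alternatives start with distinct terminals 'c' vs 'b': unique leftmost derivation
Unambiguous


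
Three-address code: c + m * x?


Break into single-operator statements:
t1 = m * x
t2 = c + t1


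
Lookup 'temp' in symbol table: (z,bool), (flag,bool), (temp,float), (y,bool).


Lookup 'temp' → type float


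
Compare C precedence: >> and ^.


'>>' is shift (level 8); '^' is bitwise XOR (level 4)
Higher level binds tighter
'>>' has higher precedence than '^'


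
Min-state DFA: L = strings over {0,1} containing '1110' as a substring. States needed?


KMP-style automaton: 4 progress states + 1 absorbing accept = 5
Minimal DFA: 5 states


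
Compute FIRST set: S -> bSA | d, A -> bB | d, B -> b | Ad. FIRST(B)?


Per alternative of B: FIRST(b) = {b}; FIRST(Ad) = {b, d}
FIRST(B) = {b, d}


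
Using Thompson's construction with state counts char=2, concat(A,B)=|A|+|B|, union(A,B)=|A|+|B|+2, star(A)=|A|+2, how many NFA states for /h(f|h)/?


Syntax tree has 3 char leaf(s), 1 union(s), 0 star(s)
chars contribute 3×2 = 6; each union adds +2; each star adds +2
Total: 6 + 2 + 0 = 8 states


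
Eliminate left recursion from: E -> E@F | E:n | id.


Left-recursive alternatives: E@F, E:n; non-recursive: id
Introduce E': E -> idE', E' -> @FE' | :nE' | ε


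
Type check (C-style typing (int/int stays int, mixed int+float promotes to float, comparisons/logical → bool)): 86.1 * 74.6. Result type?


Operand types: float * float
Rule: mixed int/float promotes to float; int/int stays int
Result type: float


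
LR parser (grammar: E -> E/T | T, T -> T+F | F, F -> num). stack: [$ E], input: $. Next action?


start symbol E on stack, input exhausted
Action: accept


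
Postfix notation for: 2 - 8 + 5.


Left to right (same or higher precedence on left)
Postfix: 2 8 - 5 +


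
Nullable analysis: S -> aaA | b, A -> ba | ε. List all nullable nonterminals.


A nonterminal is nullable iff some alternative derives ε (directly, or every symbol in it is nullable)
Nullable: {A}


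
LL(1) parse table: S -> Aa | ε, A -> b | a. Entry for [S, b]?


For [S, b]: 'b' ∈ FIRST(Aa)
Entry: S -> Aa


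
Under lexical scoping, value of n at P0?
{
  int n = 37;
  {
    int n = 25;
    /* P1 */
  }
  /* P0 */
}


n declared in the same block as P0
n = 37


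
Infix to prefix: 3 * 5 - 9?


left-to-right (same/higher precedence on left): tree is (- (* 3 5) 9)
Prefix: - * 3 5 9


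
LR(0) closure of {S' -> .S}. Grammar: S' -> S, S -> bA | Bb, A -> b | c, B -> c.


Start: S' -> .S
For each item with dot before a nonterminal B, add B -> .γ for every B-production
Closure: [S' -> .S, S -> .bA, S -> .Bb, B -> .c]


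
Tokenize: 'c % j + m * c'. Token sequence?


Scan left to right, longest-match per lexeme
Tokens: ID(c), OP(%), ID(j), OP(+), ID(m), OP(*), ID(c)


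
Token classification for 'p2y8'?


Pattern: letter/underscore followed by alphanumerics, not a keyword
Type: IDENTIFIER


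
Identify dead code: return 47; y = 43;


statement follows a return and is unreachable
Dead: 'y = 43'


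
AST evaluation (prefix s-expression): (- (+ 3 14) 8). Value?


Evaluate inner: (+ 3 14) = 17
Evaluate root: (- 17 8) = 9
Result: 9


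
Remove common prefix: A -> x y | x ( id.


Common prefix: 'x'
Factored: A -> x A', A' -> y | ( id


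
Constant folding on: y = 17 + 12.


17 + 12 = 29 at compile time
Optimized: y = 29


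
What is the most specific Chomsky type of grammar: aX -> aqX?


LHS has context (more than one symbol) and |LHS| ≤ |RHS|
Classification: Type 1 (Context-Sensitive)


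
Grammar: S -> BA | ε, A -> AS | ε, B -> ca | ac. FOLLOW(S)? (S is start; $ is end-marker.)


$ ∈ FOLLOW(S). For each A -> αBβ: add FIRST(β)\{ε} to FOLLOW(B); if β nullable, add FOLLOW(A).
FOLLOW(S) = {$, a, c}


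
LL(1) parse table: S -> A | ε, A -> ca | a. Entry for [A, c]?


For [A, c]: 'c' ∈ FIRST(ca)
Entry: A -> ca


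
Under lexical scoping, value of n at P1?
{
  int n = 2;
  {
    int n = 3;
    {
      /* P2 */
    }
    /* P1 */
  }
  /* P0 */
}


n declared in the same block as P1
n = 3


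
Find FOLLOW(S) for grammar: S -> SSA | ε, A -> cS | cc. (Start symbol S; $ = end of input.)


$ ∈ FOLLOW(S). For each A -> αBβ: add FIRST(β)\{ε} to FOLLOW(B); if β nullable, add FOLLOW(A).
FOLLOW(S) = {$, c}


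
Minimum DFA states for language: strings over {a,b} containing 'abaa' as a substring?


KMP-style automaton: 4 progress states + 1 absorbing accept = 5
Minimal DFA: 5 states


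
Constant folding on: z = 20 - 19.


20 - 19 = 1 at compile time
Optimized: z = 1


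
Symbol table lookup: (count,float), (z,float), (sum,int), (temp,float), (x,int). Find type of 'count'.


Lookup 'count' → type float


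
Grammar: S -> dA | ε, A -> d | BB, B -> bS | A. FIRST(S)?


Per alternative of S: FIRST(dA) = {d}; FIRST(ε) = {ε}
FIRST(S) = {d, ε}


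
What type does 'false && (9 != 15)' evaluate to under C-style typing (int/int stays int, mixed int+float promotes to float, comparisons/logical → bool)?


Operand types: bool && bool
Rule: logical operators take bool operands and yield bool
Result type: bool


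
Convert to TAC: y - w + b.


Break into single-operator statements:
t1 = y - w
t2 = t1 + b


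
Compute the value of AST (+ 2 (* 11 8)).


Evaluate inner: (* 11 8) = 88
Evaluate root: (+ 2 88) = 90
Result: 90


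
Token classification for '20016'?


Pattern: digits only
Type: INTEGER_LITERAL


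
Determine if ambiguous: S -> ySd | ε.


balanced y^n…d^n: each string has a unique parse
Unambiguous


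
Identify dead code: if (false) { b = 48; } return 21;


condition is constant false, so the whole block is unreachable
Dead: 'if (false) { b = 48; }'


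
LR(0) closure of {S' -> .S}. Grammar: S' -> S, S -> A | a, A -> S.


Start: S' -> .S
For each item with dot before a nonterminal B, add B -> .γ for every B-production
Closure: [S' -> .S, S -> .A, S -> .a, A -> .S]


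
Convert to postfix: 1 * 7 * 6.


Left to right (same or higher precedence on left)
Postfix: 1 7 * 6 *


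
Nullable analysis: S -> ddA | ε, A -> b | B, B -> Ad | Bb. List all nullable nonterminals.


A nonterminal is nullable iff some alternative derives ε (directly, or every symbol in it is nullable)
Nullable: {S}


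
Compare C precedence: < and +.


'+' is additive (level 9); '<' is relational (level 7)
Higher level binds tighter
'+' has higher precedence than '<'


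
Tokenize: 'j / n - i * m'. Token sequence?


Scan left to right, longest-match per lexeme
Tokens: ID(j), OP(/), ID(n), OP(-), ID(i), OP(*), ID(m)


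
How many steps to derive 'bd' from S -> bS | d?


Derivation: S => bS => bd
Steps: 2


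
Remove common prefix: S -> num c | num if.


Common prefix: 'num'
Factored: S -> num S', S' -> c | if


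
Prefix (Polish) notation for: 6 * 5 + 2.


left-to-right (same/higher precedence on left): tree is (+ (* 6 5) 2)
Prefix: + * 6 5 2


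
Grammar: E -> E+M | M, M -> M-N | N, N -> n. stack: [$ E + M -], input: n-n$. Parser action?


no handle; shift 'n'
Action: shift


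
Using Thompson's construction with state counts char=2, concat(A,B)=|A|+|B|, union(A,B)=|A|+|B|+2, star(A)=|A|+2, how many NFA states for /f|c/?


Syntax tree has 2 char leaf(s), 1 union(s), 0 star(s)
chars contribute 2×2 = 4; each union adds +2; each star adds +2
Total: 4 + 2 + 0 = 6 states


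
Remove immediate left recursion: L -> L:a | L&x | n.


Left-recursive alternatives: L:a, L&x; non-recursive: n
Introduce L': L -> nL', L' -> :aL' | &xL' | ε


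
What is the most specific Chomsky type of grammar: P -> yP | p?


Right-linear: every RHS is a terminal or a terminal followed by one nonterminal
Classification: Type 3 (Regular)


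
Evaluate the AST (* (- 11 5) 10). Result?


Evaluate inner: (- 11 5) = 6
Evaluate root: (* 6 10) = 60
Result: 60


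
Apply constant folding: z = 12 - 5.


12 - 5 = 7 at compile time
Optimized: z = 7


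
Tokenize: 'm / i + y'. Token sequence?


Scan left to right, longest-match per lexeme
Tokens: ID(m), OP(/), ID(i), OP(+), ID(y)


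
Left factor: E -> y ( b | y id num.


Common prefix: 'y'
Factored: E -> y E', E' -> ( b | id num


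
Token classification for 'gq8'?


Pattern: letter/underscore followed by alphanumerics, not a keyword
Type: IDENTIFIER


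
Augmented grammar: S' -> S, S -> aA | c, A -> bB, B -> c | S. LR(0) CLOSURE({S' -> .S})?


Start: S' -> .S
For each item with dot before a nonterminal B, add B -> .γ for every B-production
Closure: [S' -> .S, S -> .aA, S -> .c]


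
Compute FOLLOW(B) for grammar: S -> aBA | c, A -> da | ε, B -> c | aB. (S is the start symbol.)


$ ∈ FOLLOW(S). For each A -> αBβ: add FIRST(β)\{ε} to FOLLOW(B); if β nullable, add FOLLOW(A).
FOLLOW(B) = {$, d}


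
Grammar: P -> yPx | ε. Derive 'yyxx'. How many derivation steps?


Derivation: P => yPx => yyPxx => yyxx
Steps: 3


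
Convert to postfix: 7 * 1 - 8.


Left to right (same or higher precedence on left)
Postfix: 7 1 * 8 -


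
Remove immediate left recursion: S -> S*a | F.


Left-recursive alternatives: S*a; non-recursive: F
Introduce S': S -> FS', S' -> *aS' | ε


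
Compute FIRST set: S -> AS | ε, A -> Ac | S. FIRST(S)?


Per alternative of S: FIRST(AS) = {c, ε}; FIRST(ε) = {ε}
FIRST(S) = {c, ε}


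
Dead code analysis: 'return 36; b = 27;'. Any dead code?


statement follows a return and is unreachable
Dead: 'b = 27'


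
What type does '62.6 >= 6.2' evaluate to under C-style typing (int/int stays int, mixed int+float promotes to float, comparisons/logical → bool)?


Operand types: float >= float
Rule: comparison yields bool
Result type: bool


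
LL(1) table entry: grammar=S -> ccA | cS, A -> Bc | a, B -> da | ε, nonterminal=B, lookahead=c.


For [B, c]: ε is nullable and 'c' ∈ FOLLOW(B)
Entry: B -> ε


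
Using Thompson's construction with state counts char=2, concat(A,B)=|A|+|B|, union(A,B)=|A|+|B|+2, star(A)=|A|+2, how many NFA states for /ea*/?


Syntax tree has 2 char leaf(s), 0 union(s), 1 star(s)
chars contribute 2×2 = 4; each union adds +2; each star adds +2
Total: 4 + 0 + 2 = 6 states


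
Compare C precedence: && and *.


'*' is multiplicative (level 10); '&&' is logical AND (level 2)
Higher level binds tighter
'*' has higher precedence than '&&'


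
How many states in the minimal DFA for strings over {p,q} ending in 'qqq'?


Track the longest suffix of input matching a prefix of 'qqq': 4 classes (prefixes of length 0..3)
Minimal DFA: 4 states


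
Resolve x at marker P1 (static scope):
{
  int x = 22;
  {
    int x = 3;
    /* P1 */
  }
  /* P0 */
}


x declared in the same block as P1
x = 3


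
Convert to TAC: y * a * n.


Break into single-operator statements:
t1 = y * a
t2 = t1 * n


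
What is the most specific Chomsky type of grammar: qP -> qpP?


LHS has context (more than one symbol) and |LHS| ≤ |RHS|
Classification: Type 1 (Context-Sensitive)


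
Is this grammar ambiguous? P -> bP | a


right-linear, alternatives start with distinct terminals 'b' vs 'a': unique leftmost derivation
Unambiguous


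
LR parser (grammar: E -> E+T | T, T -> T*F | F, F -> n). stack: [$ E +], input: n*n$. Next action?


no handle ('E+' is not any RHS); shift 'n'
Action: shift


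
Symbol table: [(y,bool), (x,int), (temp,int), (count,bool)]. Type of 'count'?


Lookup 'count' → type bool


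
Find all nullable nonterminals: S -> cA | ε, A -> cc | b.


A nonterminal is nullable iff some alternative derives ε (directly, or every symbol in it is nullable)
Nullable: {S}


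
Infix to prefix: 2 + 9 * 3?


'*' binds tighter: tree is (+ 2 (* 9 3))
Prefix: + 2 * 9 3


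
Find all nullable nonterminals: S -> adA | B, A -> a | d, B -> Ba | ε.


A nonterminal is nullable iff some alternative derives ε (directly, or every symbol in it is nullable)
Nullable: {B, S}


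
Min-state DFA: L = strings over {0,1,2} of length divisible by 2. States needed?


Track length mod 2: states 0..1, accept at 0
Minimal DFA: 2 states


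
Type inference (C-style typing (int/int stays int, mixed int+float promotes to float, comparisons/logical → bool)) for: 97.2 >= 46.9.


Operand types: float >= float
Rule: comparison yields bool
Result type: bool


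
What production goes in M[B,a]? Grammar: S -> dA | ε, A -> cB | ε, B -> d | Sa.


For [B, a]: 'a' ∈ FIRST(Sa)
Entry: B -> Sa


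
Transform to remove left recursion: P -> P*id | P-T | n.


Left-recursive alternatives: P*id, P-T; non-recursive: n
Introduce P': P -> nP', P' -> *idP' | -TP' | ε


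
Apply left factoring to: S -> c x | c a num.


Common prefix: 'c'
Factored: S -> c S', S' -> x | a num


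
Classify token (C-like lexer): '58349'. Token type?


Pattern: digits only
Type: INTEGER_LITERAL


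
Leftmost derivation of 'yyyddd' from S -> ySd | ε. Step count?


Derivation: S => ySd => yySdd => yyySddd => yyyddd
Steps: 4


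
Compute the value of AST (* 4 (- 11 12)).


Evaluate inner: (- 11 12) = -1
Evaluate root: (* 4 -1) = -4
Result: -4


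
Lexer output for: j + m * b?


Scan left to right, longest-match per lexeme
Tokens: ID(j), OP(+), ID(m), OP(*), ID(b)


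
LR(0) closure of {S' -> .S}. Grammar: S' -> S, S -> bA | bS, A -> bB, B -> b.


Start: S' -> .S
For each item with dot before a nonterminal B, add B -> .γ for every B-production
Closure: [S' -> .S, S -> .bA, S -> .bS]


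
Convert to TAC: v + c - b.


Break into single-operator statements:
t1 = v + c
t2 = t1 - b


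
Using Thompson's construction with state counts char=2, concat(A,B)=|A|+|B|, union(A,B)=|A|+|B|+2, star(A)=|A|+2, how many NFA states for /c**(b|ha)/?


Syntax tree has 4 char leaf(s), 1 union(s), 2 star(s)
chars contribute 4×2 = 8; each union adds +2; each star adds +2
Total: 8 + 2 + 4 = 14 states


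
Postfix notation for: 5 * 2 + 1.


Left to right (same or higher precedence on left)
Postfix: 5 2 * 1 +


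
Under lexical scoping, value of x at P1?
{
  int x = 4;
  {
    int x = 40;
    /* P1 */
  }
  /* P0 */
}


x declared in the same block as P1
x = 40


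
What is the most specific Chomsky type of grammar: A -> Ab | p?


Left-linear: every RHS is a terminal or one nonterminal followed by a terminal
Classification: Type 3 (Regular)


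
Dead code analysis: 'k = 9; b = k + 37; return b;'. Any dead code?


k is read by b's definition; b is returned
No dead code


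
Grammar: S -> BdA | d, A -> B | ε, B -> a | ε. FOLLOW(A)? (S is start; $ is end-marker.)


$ ∈ FOLLOW(S). For each A -> αBβ: add FIRST(β)\{ε} to FOLLOW(B); if β nullable, add FOLLOW(A).
FOLLOW(A) = {$}


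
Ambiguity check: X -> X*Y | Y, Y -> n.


precedence layered via separate nonterminal Y: deterministic
Unambiguous


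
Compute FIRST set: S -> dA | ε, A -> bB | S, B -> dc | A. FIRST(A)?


Per alternative of A: FIRST(bB) = {b}; FIRST(S) = {d, ε}
FIRST(A) = {b, d, ε}


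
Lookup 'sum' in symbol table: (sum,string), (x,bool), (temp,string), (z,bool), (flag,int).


Lookup 'sum' → type string


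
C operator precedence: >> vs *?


'*' is multiplicative (level 10); '>>' is shift (level 8)
Higher level binds tighter
'*' has higher precedence than '>>'


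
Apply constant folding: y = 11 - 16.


11 - 16 = -5 at compile time
Optimized: y = -5


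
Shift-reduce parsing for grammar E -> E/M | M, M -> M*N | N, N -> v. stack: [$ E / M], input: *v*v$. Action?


'*' can extend M; shift to build M -> M*N
Action: shift


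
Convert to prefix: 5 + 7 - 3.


left-to-right (same/higher precedence on left): tree is (- (+ 5 7) 3)
Prefix: - + 5 7 3


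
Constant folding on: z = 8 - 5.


8 - 5 = 3 at compile time
Optimized: z = 3


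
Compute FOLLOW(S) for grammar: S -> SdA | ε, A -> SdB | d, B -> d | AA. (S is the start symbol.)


$ ∈ FOLLOW(S). For each A -> αBβ: add FIRST(β)\{ε} to FOLLOW(B); if β nullable, add FOLLOW(A).
FOLLOW(S) = {$, d}


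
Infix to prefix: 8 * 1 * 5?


left-to-right (same/higher precedence on left): tree is (* (* 8 1) 5)
Prefix: * * 8 1 5


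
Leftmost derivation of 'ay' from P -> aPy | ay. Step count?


Derivation: P => ay
Steps: 1


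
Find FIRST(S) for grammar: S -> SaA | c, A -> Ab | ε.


Per alternative of S: FIRST(SaA) = {c}; FIRST(c) = {c}
FIRST(S) = {c}


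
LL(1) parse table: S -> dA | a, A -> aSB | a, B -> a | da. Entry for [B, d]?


For [B, d]: 'd' ∈ FIRST(da)
Entry: B -> da


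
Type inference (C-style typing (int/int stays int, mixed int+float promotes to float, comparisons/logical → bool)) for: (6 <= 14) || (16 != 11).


Operand types: bool || bool
Rule: logical operators take bool operands and yield bool
Result type: bool


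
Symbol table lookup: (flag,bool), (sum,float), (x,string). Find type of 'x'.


Lookup 'x' → type string


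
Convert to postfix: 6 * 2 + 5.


Left to right (same or higher precedence on left)
Postfix: 6 2 * 5 +


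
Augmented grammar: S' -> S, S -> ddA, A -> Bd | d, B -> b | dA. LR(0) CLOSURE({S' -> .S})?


Start: S' -> .S
For each item with dot before a nonterminal B, add B -> .γ for every B-production
Closure: [S' -> .S, S -> .ddA]


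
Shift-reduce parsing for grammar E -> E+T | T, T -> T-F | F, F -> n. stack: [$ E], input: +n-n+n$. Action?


shift '+' to continue E -> E+T
Action: shift


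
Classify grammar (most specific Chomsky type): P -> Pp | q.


Left-linear: every RHS is a terminal or one nonterminal followed by a terminal
Classification: Type 3 (Regular)


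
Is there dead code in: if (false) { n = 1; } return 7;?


condition is constant false, so the whole block is unreachable
Dead: 'if (false) { n = 1; }'


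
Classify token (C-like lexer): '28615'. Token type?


Pattern: digits only
Type: INTEGER_LITERAL


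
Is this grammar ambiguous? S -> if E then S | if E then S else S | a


dangling else: 'if E then if E then a else a' parses two ways
Ambiguous


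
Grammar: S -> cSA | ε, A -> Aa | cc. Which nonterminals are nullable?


A nonterminal is nullable iff some alternative derives ε (directly, or every symbol in it is nullable)
Nullable: {S}


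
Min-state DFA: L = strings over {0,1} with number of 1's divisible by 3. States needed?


Track (count of 1) mod 3: states 0..2, accept at 0
Minimal DFA: 3 states


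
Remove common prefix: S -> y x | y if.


Common prefix: 'y'
Factored: S -> y S', S' -> x | if


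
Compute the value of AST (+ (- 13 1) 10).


Evaluate inner: (- 13 1) = 12
Evaluate root: (+ 12 10) = 22
Result: 22


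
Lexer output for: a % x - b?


Scan left to right, longest-match per lexeme
Tokens: ID(a), OP(%), ID(x), OP(-), ID(b)


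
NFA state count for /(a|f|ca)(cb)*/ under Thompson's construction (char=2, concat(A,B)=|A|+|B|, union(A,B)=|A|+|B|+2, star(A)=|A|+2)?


Syntax tree has 6 char leaf(s), 2 union(s), 1 star(s)
chars contribute 6×2 = 12; each union adds +2; each star adds +2
Total: 12 + 4 + 2 = 18 states


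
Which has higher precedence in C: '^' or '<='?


'<=' is relational (level 7); '^' is bitwise XOR (level 4)
Higher level binds tighter
'<=' has higher precedence than '^'


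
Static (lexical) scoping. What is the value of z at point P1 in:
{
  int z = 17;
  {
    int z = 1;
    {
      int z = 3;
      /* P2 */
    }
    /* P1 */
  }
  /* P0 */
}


z declared in the same block as P1
z = 1


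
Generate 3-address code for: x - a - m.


Break into single-operator statements:
t1 = x - a
t2 = t1 - m


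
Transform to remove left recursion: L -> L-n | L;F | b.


Left-recursive alternatives: L-n, L;F; non-recursive: b
Introduce L': L -> bL', L' -> -nL' | ;FL' | ε


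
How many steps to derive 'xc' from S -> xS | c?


Derivation: S => xS => xc
Steps: 2


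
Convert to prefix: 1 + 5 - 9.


left-to-right (same/higher precedence on left): tree is (- (+ 1 5) 9)
Prefix: - + 1 5 9


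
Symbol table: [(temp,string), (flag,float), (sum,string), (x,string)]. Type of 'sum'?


Lookup 'sum' → type string


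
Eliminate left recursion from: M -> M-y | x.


Left-recursive alternatives: M-y; non-recursive: x
Introduce M': M -> xM', M' -> -yM' | ε


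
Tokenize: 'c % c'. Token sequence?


Scan left to right, longest-match per lexeme
Tokens: ID(c), OP(%), ID(c)


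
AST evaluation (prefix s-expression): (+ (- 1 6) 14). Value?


Evaluate inner: (- 1 6) = -5
Evaluate root: (+ -5 14) = 9
Result: 9


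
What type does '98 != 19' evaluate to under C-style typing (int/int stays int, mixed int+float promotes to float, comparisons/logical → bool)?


Operand types: int != int
Rule: comparison yields bool
Result type: bool


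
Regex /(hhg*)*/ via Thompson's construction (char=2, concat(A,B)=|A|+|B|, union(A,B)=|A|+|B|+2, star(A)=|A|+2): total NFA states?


Syntax tree has 3 char leaf(s), 0 union(s), 2 star(s)
chars contribute 3×2 = 6; each union adds +2; each star adds +2
Total: 6 + 0 + 4 = 10 states


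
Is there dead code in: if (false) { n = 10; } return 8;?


condition is constant false, so the whole block is unreachable
Dead: 'if (false) { n = 10; }'


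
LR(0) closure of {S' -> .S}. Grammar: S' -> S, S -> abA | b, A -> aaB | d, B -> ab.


Start: S' -> .S
For each item with dot before a nonterminal B, add B -> .γ for every B-production
Closure: [S' -> .S, S -> .abA, S -> .b]


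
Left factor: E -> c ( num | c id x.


Common prefix: 'c'
Factored: E -> c E', E' -> ( num | id x


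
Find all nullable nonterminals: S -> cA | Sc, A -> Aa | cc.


A nonterminal is nullable iff some alternative derives ε (directly, or every symbol in it is nullable)
Nullable: {}


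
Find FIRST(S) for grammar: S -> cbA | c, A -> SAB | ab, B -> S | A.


Per alternative of S: FIRST(cbA) = {c}; FIRST(c) = {c}
FIRST(S) = {c}


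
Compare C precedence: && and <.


'<' is relational (level 7); '&&' is logical AND (level 2)
Higher level binds tighter
'<' has higher precedence than '&&'


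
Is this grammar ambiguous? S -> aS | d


right-linear, alternatives start with distinct terminals 'a' vs 'd': unique leftmost derivation
Unambiguous


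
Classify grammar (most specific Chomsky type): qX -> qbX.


LHS has context (more than one symbol) and |LHS| ≤ |RHS|
Classification: Type 1 (Context-Sensitive)


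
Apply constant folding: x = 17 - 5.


17 - 5 = 12 at compile time
Optimized: x = 12


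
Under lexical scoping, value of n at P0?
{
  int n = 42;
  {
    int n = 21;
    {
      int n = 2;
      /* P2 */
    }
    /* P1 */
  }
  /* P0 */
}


n declared in the same block as P0
n = 42


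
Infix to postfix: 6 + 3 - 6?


Left to right (same or higher precedence on left)
Postfix: 6 3 + 6 -


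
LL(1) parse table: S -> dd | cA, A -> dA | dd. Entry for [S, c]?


For [S, c]: 'c' ∈ FIRST(cA)
Entry: S -> cA


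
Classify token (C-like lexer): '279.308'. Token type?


Pattern: digits with a decimal point
Type: FLOAT_LITERAL


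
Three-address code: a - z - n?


Break into single-operator statements:
t1 = a - z
t2 = t1 - n


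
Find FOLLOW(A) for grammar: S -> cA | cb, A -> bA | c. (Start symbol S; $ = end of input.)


$ ∈ FOLLOW(S). For each A -> αBβ: add FIRST(β)\{ε} to FOLLOW(B); if β nullable, add FOLLOW(A).
FOLLOW(A) = {$}


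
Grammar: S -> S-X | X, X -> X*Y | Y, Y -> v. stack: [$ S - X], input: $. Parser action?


handle 'S-X' on top; lookahead ∈ FOLLOW(S) = {-, $}
Action: reduce (S -> S-X)


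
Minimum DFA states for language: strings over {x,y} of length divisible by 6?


Track length mod 6: states 0..5, accept at 0
Minimal DFA: 6 states


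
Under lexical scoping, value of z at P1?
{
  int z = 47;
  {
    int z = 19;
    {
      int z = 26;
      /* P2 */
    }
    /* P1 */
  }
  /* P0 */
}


z declared in the same block as P1
z = 19


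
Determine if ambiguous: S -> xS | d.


right-linear, alternatives start with distinct terminals 'x' vs 'd': unique leftmost derivation
Unambiguous


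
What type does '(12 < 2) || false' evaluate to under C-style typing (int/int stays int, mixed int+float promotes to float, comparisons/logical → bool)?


Operand types: bool || bool
Rule: logical operators take bool operands and yield bool
Result type: bool


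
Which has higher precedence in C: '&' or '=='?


'==' is equality (level 6); '&' is bitwise AND (level 5)
Higher level binds tighter
'==' has higher precedence than '&'


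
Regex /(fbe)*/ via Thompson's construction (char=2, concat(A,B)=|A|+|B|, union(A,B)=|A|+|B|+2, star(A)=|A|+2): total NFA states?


Syntax tree has 3 char leaf(s), 0 union(s), 1 star(s)
chars contribute 3×2 = 6; each union adds +2; each star adds +2
Total: 6 + 0 + 2 = 8 states


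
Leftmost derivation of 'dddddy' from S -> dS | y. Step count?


Derivation: S => dS => ddS => dddS => ddddS => dddddS => dddddy
Steps: 6


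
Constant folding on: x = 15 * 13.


15 * 13 = 195 at compile time
Optimized: x = 195


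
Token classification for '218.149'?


Pattern: digits with a decimal point
Type: FLOAT_LITERAL


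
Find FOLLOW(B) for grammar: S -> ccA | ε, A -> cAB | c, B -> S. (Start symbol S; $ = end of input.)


$ ∈ FOLLOW(S). For each A -> αBβ: add FIRST(β)\{ε} to FOLLOW(B); if β nullable, add FOLLOW(A).
FOLLOW(B) = {$, c}


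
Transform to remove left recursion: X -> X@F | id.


Left-recursive alternatives: X@F; non-recursive: id
Introduce X': X -> idX', X' -> @FX' | ε


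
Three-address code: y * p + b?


Break into single-operator statements:
t1 = y * p
t2 = t1 + b


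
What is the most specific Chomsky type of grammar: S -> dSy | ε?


Single nonterminal LHS, but d^n y^n is not regular
Classification: Type 2 (Context-Free)


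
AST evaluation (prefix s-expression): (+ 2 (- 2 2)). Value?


Evaluate inner: (- 2 2) = 0
Evaluate root: (+ 2 0) = 2
Result: 2


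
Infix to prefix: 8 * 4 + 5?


left-to-right (same/higher precedence on left): tree is (+ (* 8 4) 5)
Prefix: + * 8 4 5


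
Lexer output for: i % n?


Scan left to right, longest-match per lexeme
Tokens: ID(i), OP(%), ID(n)


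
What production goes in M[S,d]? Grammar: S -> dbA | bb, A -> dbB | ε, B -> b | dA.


For [S, d]: 'd' ∈ FIRST(dbA)
Entry: S -> dbA


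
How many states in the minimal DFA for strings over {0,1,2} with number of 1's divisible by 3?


Track (count of 1) mod 3: states 0..2, accept at 0
Minimal DFA: 3 states


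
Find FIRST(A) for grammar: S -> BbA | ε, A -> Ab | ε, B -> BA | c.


Per alternative of A: FIRST(Ab) = {b}; FIRST(ε) = {ε}
FIRST(A) = {b, ε}


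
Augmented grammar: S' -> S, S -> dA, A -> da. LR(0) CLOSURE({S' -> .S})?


Start: S' -> .S
For each item with dot before a nonterminal B, add B -> .γ for every B-production
Closure: [S' -> .S, S -> .dA]


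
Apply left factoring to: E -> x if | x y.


Common prefix: 'x'
Factored: E -> x E', E' -> if | y


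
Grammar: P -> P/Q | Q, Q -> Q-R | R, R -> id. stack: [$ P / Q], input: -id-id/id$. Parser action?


'-' can extend Q; shift to build Q -> Q-R
Action: shift


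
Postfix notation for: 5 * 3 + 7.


Left to right (same or higher precedence on left)
Postfix: 5 3 * 7 +


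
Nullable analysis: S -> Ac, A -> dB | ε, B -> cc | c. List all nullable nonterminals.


A nonterminal is nullable iff some alternative derives ε (directly, or every symbol in it is nullable)
Nullable: {A}


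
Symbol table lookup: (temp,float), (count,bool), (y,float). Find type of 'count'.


Lookup 'count' → type bool


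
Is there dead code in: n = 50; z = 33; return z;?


n is assigned but never read
Dead: 'n = 50'


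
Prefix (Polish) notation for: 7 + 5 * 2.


'*' binds tighter: tree is (+ 7 (* 5 2))
Prefix: + 7 * 5 2


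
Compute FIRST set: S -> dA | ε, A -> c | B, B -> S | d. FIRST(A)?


Per alternative of A: FIRST(c) = {c}; FIRST(B) = {d, ε}
FIRST(A) = {c, d, ε}


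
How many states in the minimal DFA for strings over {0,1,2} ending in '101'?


Track the longest suffix of input matching a prefix of '101': 4 classes (prefixes of length 0..3)
Minimal DFA: 4 states


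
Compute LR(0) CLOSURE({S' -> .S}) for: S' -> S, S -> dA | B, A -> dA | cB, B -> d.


Start: S' -> .S
For each item with dot before a nonterminal B, add B -> .γ for every B-production
Closure: [S' -> .S, S -> .dA, S -> .B, B -> .d]


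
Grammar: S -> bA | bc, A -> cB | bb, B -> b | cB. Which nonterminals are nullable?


A nonterminal is nullable iff some alternative derives ε (directly, or every symbol in it is nullable)
Nullable: {}


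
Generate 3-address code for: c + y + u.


Break into single-operator statements:
t1 = c + y
t2 = t1 + u


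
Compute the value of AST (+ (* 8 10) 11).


Evaluate inner: (* 8 10) = 80
Evaluate root: (+ 80 11) = 91
Result: 91


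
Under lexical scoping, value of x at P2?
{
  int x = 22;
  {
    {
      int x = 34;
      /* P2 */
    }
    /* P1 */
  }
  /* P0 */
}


x declared in the same block as P2
x = 34


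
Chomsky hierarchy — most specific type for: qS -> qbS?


LHS has context (more than one symbol) and |LHS| ≤ |RHS|
Classification: Type 1 (Context-Sensitive)


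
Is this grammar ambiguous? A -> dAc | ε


balanced d^n…c^n: each string has a unique parse
Unambiguous


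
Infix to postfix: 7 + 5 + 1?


Left to right (same or higher precedence on left)
Postfix: 7 5 + 1 +


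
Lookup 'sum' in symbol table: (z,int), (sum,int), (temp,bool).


Lookup 'sum' → type int


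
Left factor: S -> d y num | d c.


Common prefix: 'd'
Factored: S -> d S', S' -> y num | c


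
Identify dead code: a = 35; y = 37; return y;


a is assigned but never read
Dead: 'a = 35'


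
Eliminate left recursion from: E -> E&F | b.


Left-recursive alternatives: E&F; non-recursive: b
Introduce E': E -> bE', E' -> &FE' | ε


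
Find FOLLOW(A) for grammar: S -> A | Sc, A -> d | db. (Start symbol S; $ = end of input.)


$ ∈ FOLLOW(S). For each A -> αBβ: add FIRST(β)\{ε} to FOLLOW(B); if β nullable, add FOLLOW(A).
FOLLOW(A) = {$, c}


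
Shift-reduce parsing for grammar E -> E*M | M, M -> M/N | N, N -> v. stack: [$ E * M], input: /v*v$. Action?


'/' can extend M; shift to build M -> M/N
Action: shift


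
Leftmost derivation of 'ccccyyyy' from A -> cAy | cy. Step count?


Derivation: A => cAy => ccAyy => cccAyyy => ccccyyyy
Steps: 4


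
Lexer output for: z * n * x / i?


Scan left to right, longest-match per lexeme
Tokens: ID(z), OP(*), ID(n), OP(*), ID(x), OP(/), ID(i)


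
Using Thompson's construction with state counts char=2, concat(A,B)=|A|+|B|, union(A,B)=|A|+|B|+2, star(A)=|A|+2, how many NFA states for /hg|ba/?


Syntax tree has 4 char leaf(s), 1 union(s), 0 star(s)
chars contribute 4×2 = 8; each union adds +2; each star adds +2
Total: 8 + 2 + 0 = 10 states


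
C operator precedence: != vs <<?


'<<' is shift (level 8); '!=' is equality (level 6)
Higher level binds tighter
'<<' has higher precedence than '!='


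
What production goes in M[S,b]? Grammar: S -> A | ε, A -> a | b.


For [S, b]: 'b' ∈ FIRST(A)
Entry: S -> A


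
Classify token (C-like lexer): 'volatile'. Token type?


Pattern: reserved word
Type: KEYWORD


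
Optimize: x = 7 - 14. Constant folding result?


7 - 14 = -7 at compile time
Optimized: x = -7


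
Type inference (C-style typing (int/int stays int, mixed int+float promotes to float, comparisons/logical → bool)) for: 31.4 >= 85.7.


Operand types: float >= float
Rule: comparison yields bool
Result type: bool


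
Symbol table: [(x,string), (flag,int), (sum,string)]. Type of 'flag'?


Lookup 'flag' → type int


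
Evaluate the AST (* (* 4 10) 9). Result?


Evaluate inner: (* 4 10) = 40
Evaluate root: (* 40 9) = 360
Result: 360


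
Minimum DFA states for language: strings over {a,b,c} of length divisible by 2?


Track length mod 2: states 0..1, accept at 0
Minimal DFA: 2 states


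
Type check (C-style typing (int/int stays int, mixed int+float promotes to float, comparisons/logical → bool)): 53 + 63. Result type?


Operand types: int + int
Rule: mixed int/float promotes to float; int/int stays int
Result type: int


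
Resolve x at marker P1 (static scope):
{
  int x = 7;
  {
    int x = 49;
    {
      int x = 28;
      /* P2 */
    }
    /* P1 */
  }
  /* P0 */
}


x declared in the same block as P1
x = 49
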